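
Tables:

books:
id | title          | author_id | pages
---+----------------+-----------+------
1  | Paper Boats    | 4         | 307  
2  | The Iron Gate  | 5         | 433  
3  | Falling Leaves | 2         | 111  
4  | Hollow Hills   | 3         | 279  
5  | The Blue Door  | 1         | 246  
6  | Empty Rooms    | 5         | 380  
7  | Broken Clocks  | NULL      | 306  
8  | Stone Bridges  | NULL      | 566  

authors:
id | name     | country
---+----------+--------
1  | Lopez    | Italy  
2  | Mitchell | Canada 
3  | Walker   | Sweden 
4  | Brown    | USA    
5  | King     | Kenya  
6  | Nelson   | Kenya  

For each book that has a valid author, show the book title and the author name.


INNER JOIN keeps only books rows whose author_id matches an id in authors. Walk through each book:
  - book 1 (Paper Boats): author_id=4 -> matches Brown
  - book 2 (The Iron Gate): author_id=5 -> matches King
  - book 3 (Falling Leaves): author_id=2 -> matches Mitchell
  - book 4 (Hollow Hills): author_id=3 -> matches Walker
  - book 5 (The Blue Door): author_id=1 -> matches Lopez
  - book 6 (Empty Rooms): author_id=5 -> matches King
  - book 7 (Broken Clocks): author_id=NULL, no match -> dropped
  - book 8 (Stone Bridges): author_id=NULL, no match -> dropped
So 2 of 8 rows are dropped.

SQL:
SELECT a.title, b.name AS author
FROM books a
INNER JOIN authors b ON a.author_id = b.id

Result:
title          | author  
---------------+---------
Paper Boats    | Brown   
The Iron Gate  | King    
Falling Leaves | Mitchell
Hollow Hills   | Walker  
The Blue Door  | Lopez   
Empty Rooms    | King    


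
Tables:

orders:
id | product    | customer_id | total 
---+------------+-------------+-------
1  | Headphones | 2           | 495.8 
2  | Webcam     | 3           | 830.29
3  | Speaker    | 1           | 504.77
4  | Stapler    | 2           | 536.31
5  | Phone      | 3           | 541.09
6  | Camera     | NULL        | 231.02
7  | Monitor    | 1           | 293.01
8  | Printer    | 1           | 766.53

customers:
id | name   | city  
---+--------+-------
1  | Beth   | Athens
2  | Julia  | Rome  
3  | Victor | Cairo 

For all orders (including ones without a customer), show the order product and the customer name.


LEFT JOIN keeps every row from orders (the left table); where customer_id has no match in customers, the customer columns become NULL. Walk through each order:
  - order 1 (Headphones): customer_id=2 -> matches Julia
  - order 2 (Webcam): customer_id=3 -> matches Victor
  - order 3 (Speaker): customer_id=1 -> matches Beth
  - order 4 (Stapler): customer_id=2 -> matches Julia
  - order 5 (Phone): customer_id=3 -> matches Victor
  - order 6 (Camera): customer_id=NULL, no match -> kept with NULL
  - order 7 (Monitor): customer_id=1 -> matches Beth
  - order 8 (Printer): customer_id=1 -> matches Beth
All 8 rows appear; 1 has NULL customer.

SQL:
SELECT a.product, b.name AS customer
FROM orders a
LEFT JOIN customers b ON a.customer_id = b.id

Result:
product    | customer
-----------+---------
Headphones | Julia   
Webcam     | Victor  
Speaker    | Beth    
Stapler    | Julia   
Phone      | Victor  
Camera     | NULL    
Monitor    | Beth    
Printer    | Beth    


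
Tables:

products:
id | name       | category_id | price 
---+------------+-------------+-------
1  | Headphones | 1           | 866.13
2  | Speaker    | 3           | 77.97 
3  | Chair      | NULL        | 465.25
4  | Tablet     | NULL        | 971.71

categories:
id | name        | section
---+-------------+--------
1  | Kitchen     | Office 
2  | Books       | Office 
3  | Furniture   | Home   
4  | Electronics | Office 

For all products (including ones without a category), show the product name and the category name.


LEFT JOIN keeps every row from products (the left table); where category_id has no match in categories, the category columns become NULL. Walk through each product:
  - product 1 (Headphones): category_id=1 -> matches Kitchen
  - product 2 (Speaker): category_id=3 -> matches Furniture
  - product 3 (Chair): category_id=NULL, no match -> kept with NULL
  - product 4 (Tablet): category_id=NULL, no match -> kept with NULL
All 4 rows appear; 2 have NULL category.

SQL:
SELECT a.name, b.name AS category
FROM products a
LEFT JOIN categories b ON a.category_id = b.id

Result:
name       | category 
-----------+----------
Headphones | Kitchen  
Speaker    | Furniture
Chair      | NULL     
Tablet     | NULL     


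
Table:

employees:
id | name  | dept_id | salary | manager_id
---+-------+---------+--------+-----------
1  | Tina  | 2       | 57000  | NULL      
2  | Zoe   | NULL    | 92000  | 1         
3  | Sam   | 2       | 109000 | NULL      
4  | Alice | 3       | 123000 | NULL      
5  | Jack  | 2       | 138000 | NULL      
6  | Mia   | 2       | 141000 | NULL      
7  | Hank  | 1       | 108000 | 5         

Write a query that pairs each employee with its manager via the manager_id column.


This is a self-join: employees is joined to a second copy of itself, matching each row's manager_id to another row's id. Use LEFT JOIN so rows with manager_id=NULL are kept.
  - employee 1 (Tina): manager_id=NULL -> NULL
  - employee 2 (Zoe): manager_id=1 -> Tina
  - employee 3 (Sam): manager_id=NULL -> NULL
  - employee 4 (Alice): manager_id=NULL -> NULL
  - employee 5 (Jack): manager_id=NULL -> NULL
  - employee 6 (Mia): manager_id=NULL -> NULL
  - employee 7 (Hank): manager_id=5 -> Jack

SQL:
SELECT a.name AS item, b.name AS manager
FROM employees a
LEFT JOIN employees b ON a.manager_id = b.id

Result:
item  | manager
------+--------
Tina  | NULL   
Zoe   | Tina   
Sam   | NULL   
Alice | NULL   
Jack  | NULL   
Mia   | NULL   
Hank  | Jack   


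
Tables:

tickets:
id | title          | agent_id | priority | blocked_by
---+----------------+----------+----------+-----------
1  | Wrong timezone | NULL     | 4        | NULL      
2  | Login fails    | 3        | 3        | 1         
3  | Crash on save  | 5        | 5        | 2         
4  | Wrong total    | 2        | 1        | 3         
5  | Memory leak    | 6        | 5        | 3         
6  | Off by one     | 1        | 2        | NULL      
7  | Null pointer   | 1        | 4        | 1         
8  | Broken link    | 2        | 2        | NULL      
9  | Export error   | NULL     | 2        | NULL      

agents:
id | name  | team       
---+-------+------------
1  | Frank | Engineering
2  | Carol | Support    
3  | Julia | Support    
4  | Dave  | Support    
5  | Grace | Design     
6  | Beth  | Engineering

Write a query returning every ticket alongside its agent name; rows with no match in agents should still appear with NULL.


LEFT JOIN keeps every row from tickets (the left table); where agent_id has no match in agents, the agent columns become NULL. Walk through each ticket:
  - ticket 1 (Wrong timezone): agent_id=NULL, no match -> kept with NULL
  - ticket 2 (Login fails): agent_id=3 -> matches Julia
  - ticket 3 (Crash on save): agent_id=5 -> matches Grace
  - ticket 4 (Wrong total): agent_id=2 -> matches Carol
  - ticket 5 (Memory leak): agent_id=6 -> matches Beth
  - ticket 6 (Off by one): agent_id=1 -> matches Frank
  - ticket 7 (Null pointer): agent_id=1 -> matches Frank
  - ticket 8 (Broken link): agent_id=2 -> matches Carol
  - ticket 9 (Export error): agent_id=NULL, no match -> kept with NULL
All 9 rows appear; 2 have NULL agent.

SQL:
SELECT a.title, b.name AS agent
FROM tickets a
LEFT JOIN agents b ON a.agent_id = b.id

Result:
title          | agent
---------------+------
Wrong timezone | NULL 
Login fails    | Julia
Crash on save  | Grace
Wrong total    | Carol
Memory leak    | Beth 
Off by one     | Frank
Null pointer   | Frank
Broken link    | Carol
Export error   | NULL 


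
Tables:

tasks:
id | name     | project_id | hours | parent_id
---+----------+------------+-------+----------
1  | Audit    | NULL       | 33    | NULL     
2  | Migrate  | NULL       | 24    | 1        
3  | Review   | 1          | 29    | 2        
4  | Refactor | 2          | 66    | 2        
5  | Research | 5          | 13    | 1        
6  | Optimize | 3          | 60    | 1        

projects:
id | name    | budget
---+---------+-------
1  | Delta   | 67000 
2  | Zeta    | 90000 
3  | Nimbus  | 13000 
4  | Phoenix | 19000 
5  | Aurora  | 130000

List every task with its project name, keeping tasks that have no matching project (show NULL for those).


LEFT JOIN keeps every row from tasks (the left table); where project_id has no match in projects, the project columns become NULL. Walk through each task:
  - task 1 (Audit): project_id=NULL, no match -> kept with NULL
  - task 2 (Migrate): project_id=NULL, no match -> kept with NULL
  - task 3 (Review): project_id=1 -> matches Delta
  - task 4 (Refactor): project_id=2 -> matches Zeta
  - task 5 (Research): project_id=5 -> matches Aurora
  - task 6 (Optimize): project_id=3 -> matches Nimbus
All 6 rows appear; 2 have NULL project.

SQL:
SELECT a.name, b.name AS project
FROM tasks a
LEFT JOIN projects b ON a.project_id = b.id

Result:
name     | project
---------+--------
Audit    | NULL   
Migrate  | NULL   
Review   | Delta  
Refactor | Zeta   
Research | Aurora 
Optimize | Nimbus 


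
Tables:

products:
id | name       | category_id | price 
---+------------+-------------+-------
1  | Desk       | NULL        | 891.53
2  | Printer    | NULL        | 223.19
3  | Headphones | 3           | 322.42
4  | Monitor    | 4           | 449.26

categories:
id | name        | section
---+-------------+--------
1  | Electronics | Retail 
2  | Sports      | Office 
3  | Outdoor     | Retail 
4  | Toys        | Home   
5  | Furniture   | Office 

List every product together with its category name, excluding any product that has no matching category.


INNER JOIN keeps only products rows whose category_id matches an id in categories. Walk through each product:
  - product 1 (Desk): category_id=NULL, no match -> dropped
  - product 2 (Printer): category_id=NULL, no match -> dropped
  - product 3 (Headphones): category_id=3 -> matches Outdoor
  - product 4 (Monitor): category_id=4 -> matches Toys
So 2 of 4 rows are dropped.

SQL:
SELECT a.name, b.name AS category
FROM products a
INNER JOIN categories b ON a.category_id = b.id

Result:
name       | category
-----------+---------
Headphones | Outdoor 
Monitor    | Toys    


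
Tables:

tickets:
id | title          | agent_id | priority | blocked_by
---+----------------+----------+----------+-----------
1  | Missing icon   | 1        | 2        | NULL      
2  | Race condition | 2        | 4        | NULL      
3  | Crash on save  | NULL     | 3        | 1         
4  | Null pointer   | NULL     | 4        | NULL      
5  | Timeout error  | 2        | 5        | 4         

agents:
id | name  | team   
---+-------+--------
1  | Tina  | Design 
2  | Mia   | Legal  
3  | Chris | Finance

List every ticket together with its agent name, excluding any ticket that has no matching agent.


INNER JOIN keeps only tickets rows whose agent_id matches an id in agents. Walk through each ticket:
  - ticket 1 (Missing icon): agent_id=1 -> matches Tina
  - ticket 2 (Race condition): agent_id=2 -> matches Mia
  - ticket 3 (Crash on save): agent_id=NULL, no match -> dropped
  - ticket 4 (Null pointer): agent_id=NULL, no match -> dropped
  - ticket 5 (Timeout error): agent_id=2 -> matches Mia
So 2 of 5 rows are dropped.

SQL:
SELECT a.title, b.name AS agent
FROM tickets a
INNER JOIN agents b ON a.agent_id = b.id

Result:
title          | agent
---------------+------
Missing icon   | Tina 
Race condition | Mia  
Timeout error  | Mia  


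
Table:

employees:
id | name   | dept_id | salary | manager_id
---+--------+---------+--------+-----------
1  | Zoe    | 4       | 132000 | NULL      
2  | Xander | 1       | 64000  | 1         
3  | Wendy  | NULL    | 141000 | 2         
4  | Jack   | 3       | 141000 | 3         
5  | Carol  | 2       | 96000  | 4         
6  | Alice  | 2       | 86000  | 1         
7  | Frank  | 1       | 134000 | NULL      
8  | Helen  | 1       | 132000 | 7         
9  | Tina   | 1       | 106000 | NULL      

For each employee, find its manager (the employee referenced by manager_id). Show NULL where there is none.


This is a self-join: employees is joined to a second copy of itself, matching each row's manager_id to another row's id. Use LEFT JOIN so rows with manager_id=NULL are kept.
  - employee 1 (Zoe): manager_id=NULL -> NULL
  - employee 2 (Xander): manager_id=1 -> Zoe
  - employee 3 (Wendy): manager_id=2 -> Xander
  - employee 4 (Jack): manager_id=3 -> Wendy
  - employee 5 (Carol): manager_id=4 -> Jack
  - employee 6 (Alice): manager_id=1 -> Zoe
  - employee 7 (Frank): manager_id=NULL -> NULL
  - employee 8 (Helen): manager_id=7 -> Frank
  - employee 9 (Tina): manager_id=NULL -> NULL

SQL:
SELECT a.name AS item, b.name AS manager
FROM employees a
LEFT JOIN employees b ON a.manager_id = b.id

Result:
item   | manager
-------+--------
Zoe    | NULL   
Xander | Zoe    
Wendy  | Xander 
Jack   | Wendy  
Carol  | Jack   
Alice  | Zoe    
Frank  | NULL   
Helen  | Frank  
Tina   | NULL   


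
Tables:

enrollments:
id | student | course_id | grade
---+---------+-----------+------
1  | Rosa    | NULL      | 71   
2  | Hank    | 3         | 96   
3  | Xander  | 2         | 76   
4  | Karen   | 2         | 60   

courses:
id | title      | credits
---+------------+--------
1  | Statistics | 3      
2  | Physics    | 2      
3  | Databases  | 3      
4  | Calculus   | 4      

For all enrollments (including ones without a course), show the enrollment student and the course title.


LEFT JOIN keeps every row from enrollments (the left table); where course_id has no match in courses, the course columns become NULL. Walk through each enrollment:
  - enrollment 1 (Rosa): course_id=NULL, no match -> kept with NULL
  - enrollment 2 (Hank): course_id=3 -> matches Databases
  - enrollment 3 (Xander): course_id=2 -> matches Physics
  - enrollment 4 (Karen): course_id=2 -> matches Physics
All 4 rows appear; 1 has NULL course.

SQL:
SELECT a.student, b.title AS course
FROM enrollments a
LEFT JOIN courses b ON a.course_id = b.id

Result:
student | course   
--------+----------
Rosa    | NULL     
Hank    | Databases
Xander  | Physics  
Karen   | Physics  


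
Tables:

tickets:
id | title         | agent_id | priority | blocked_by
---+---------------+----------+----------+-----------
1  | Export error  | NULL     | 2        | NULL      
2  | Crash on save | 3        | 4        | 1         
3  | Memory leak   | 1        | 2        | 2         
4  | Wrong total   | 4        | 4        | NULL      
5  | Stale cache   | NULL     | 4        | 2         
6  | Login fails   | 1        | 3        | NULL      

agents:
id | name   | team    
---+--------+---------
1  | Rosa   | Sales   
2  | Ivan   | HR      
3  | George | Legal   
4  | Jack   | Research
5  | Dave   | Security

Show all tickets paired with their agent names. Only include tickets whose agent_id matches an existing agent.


INNER JOIN keeps only tickets rows whose agent_id matches an id in agents. Walk through each ticket:
  - ticket 1 (Export error): agent_id=NULL, no match -> dropped
  - ticket 2 (Crash on save): agent_id=3 -> matches George
  - ticket 3 (Memory leak): agent_id=1 -> matches Rosa
  - ticket 4 (Wrong total): agent_id=4 -> matches Jack
  - ticket 5 (Stale cache): agent_id=NULL, no match -> dropped
  - ticket 6 (Login fails): agent_id=1 -> matches Rosa
So 2 of 6 rows are dropped.

SQL:
SELECT a.title, b.name AS agent
FROM tickets a
INNER JOIN agents b ON a.agent_id = b.id

Result:
title         | agent 
--------------+-------
Crash on save | George
Memory leak   | Rosa  
Wrong total   | Jack  
Login fails   | Rosa  


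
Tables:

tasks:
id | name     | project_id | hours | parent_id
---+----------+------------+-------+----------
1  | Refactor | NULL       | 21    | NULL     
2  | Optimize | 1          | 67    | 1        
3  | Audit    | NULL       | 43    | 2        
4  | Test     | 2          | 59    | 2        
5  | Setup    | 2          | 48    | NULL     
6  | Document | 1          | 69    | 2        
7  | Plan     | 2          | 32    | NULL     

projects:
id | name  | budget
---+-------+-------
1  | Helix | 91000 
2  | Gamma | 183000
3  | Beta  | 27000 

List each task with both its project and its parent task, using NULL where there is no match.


Two LEFT JOINs from the same base table tasks: one to projects via project_id, one to tasks itself via parent_id. Both are LEFT so every task is preserved.
Match against projects:
  - task 1 (Refactor): project_id=NULL, no match -> kept with NULL
  - task 2 (Optimize): project_id=1 -> matches Helix
  - task 3 (Audit): project_id=NULL, no match -> kept with NULL
  - task 4 (Test): project_id=2 -> matches Gamma
  - task 5 (Setup): project_id=2 -> matches Gamma
  - task 6 (Document): project_id=1 -> matches Helix
  - task 7 (Plan): project_id=2 -> matches Gamma
Match against tasks (self):
  - task 1 (Refactor): parent_id=NULL -> NULL
  - task 2 (Optimize): parent_id=1 -> Refactor
  - task 3 (Audit): parent_id=2 -> Optimize
  - task 4 (Test): parent_id=2 -> Optimize
  - task 5 (Setup): parent_id=NULL -> NULL
  - task 6 (Document): parent_id=2 -> Optimize
  - task 7 (Plan): parent_id=NULL -> NULL

SQL:
SELECT a.name, b.name AS project, c.name AS parent
FROM tasks a
LEFT JOIN projects b ON a.project_id = b.id
LEFT JOIN tasks c ON a.parent_id = c.id

Result:
name     | project | parent  
---------+---------+---------
Refactor | NULL    | NULL    
Optimize | Helix   | Refactor
Audit    | NULL    | Optimize
Test     | Gamma   | Optimize
Setup    | Gamma   | NULL    
Document | Helix   | Optimize
Plan     | Gamma   | NULL    


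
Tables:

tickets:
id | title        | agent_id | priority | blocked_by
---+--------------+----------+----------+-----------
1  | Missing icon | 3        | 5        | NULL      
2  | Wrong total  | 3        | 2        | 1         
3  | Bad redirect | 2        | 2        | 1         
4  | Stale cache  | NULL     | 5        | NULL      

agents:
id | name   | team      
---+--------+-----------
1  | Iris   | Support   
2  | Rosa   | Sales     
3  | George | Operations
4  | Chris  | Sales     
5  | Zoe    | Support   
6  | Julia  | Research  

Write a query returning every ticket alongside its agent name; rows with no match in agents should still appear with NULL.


LEFT JOIN keeps every row from tickets (the left table); where agent_id has no match in agents, the agent columns become NULL. Walk through each ticket:
  - ticket 1 (Missing icon): agent_id=3 -> matches George
  - ticket 2 (Wrong total): agent_id=3 -> matches George
  - ticket 3 (Bad redirect): agent_id=2 -> matches Rosa
  - ticket 4 (Stale cache): agent_id=NULL, no match -> kept with NULL
All 4 rows appear; 1 has NULL agent.

SQL:
SELECT a.title, b.name AS agent
FROM tickets a
LEFT JOIN agents b ON a.agent_id = b.id

Result:
title        | agent 
-------------+-------
Missing icon | George
Wrong total  | George
Bad redirect | Rosa  
Stale cache  | NULL  


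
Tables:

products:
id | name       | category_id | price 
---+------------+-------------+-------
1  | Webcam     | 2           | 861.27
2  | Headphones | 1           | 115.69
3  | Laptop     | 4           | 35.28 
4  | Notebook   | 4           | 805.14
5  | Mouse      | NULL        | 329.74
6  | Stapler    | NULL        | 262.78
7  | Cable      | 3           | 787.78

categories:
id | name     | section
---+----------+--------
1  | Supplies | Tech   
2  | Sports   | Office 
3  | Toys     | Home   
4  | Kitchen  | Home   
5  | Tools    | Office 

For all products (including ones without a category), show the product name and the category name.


LEFT JOIN keeps every row from products (the left table); where category_id has no match in categories, the category columns become NULL. Walk through each product:
  - product 1 (Webcam): category_id=2 -> matches Sports
  - product 2 (Headphones): category_id=1 -> matches Supplies
  - product 3 (Laptop): category_id=4 -> matches Kitchen
  - product 4 (Notebook): category_id=4 -> matches Kitchen
  - product 5 (Mouse): category_id=NULL, no match -> kept with NULL
  - product 6 (Stapler): category_id=NULL, no match -> kept with NULL
  - product 7 (Cable): category_id=3 -> matches Toys
All 7 rows appear; 2 have NULL category.

SQL:
SELECT a.name, b.name AS category
FROM products a
LEFT JOIN categories b ON a.category_id = b.id

Result:
name       | category
-----------+---------
Webcam     | Sports  
Headphones | Supplies
Laptop     | Kitchen 
Notebook   | Kitchen 
Mouse      | NULL    
Stapler    | NULL    
Cable      | Toys    


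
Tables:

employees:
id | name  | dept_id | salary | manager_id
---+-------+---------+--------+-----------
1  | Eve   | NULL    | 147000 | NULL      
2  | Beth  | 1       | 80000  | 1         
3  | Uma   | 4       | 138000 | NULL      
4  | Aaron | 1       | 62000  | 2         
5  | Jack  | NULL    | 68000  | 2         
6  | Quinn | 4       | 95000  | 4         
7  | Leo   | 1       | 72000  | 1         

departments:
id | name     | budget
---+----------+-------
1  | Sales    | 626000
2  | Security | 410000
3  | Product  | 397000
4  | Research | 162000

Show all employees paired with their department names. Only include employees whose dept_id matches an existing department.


INNER JOIN keeps only employees rows whose dept_id matches an id in departments. Walk through each employee:
  - employee 1 (Eve): dept_id=NULL, no match -> dropped
  - employee 2 (Beth): dept_id=1 -> matches Sales
  - employee 3 (Uma): dept_id=4 -> matches Research
  - employee 4 (Aaron): dept_id=1 -> matches Sales
  - employee 5 (Jack): dept_id=NULL, no match -> dropped
  - employee 6 (Quinn): dept_id=4 -> matches Research
  - employee 7 (Leo): dept_id=1 -> matches Sales
So 2 of 7 rows are dropped.

SQL:
SELECT a.name, b.name AS department
FROM employees a
INNER JOIN departments b ON a.dept_id = b.id

Result:
name  | department
------+-----------
Beth  | Sales     
Uma   | Research  
Aaron | Sales     
Quinn | Research  
Leo   | Sales     


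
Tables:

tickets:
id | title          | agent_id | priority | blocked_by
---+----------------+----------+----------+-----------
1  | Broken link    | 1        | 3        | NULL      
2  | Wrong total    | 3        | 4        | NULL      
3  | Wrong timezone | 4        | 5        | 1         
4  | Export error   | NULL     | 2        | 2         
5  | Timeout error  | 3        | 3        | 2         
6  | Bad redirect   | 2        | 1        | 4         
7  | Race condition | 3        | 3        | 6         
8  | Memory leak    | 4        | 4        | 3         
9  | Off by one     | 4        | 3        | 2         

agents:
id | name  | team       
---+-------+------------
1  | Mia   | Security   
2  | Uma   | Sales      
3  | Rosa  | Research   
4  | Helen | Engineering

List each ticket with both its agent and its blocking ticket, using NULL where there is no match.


Two LEFT JOINs from the same base table tickets: one to agents via agent_id, one to tickets itself via blocked_by. Both are LEFT so every ticket is preserved.
Match against agents:
  - ticket 1 (Broken link): agent_id=1 -> matches Mia
  - ticket 2 (Wrong total): agent_id=3 -> matches Rosa
  - ticket 3 (Wrong timezone): agent_id=4 -> matches Helen
  - ticket 4 (Export error): agent_id=NULL, no match -> kept with NULL
  - ticket 5 (Timeout error): agent_id=3 -> matches Rosa
  - ticket 6 (Bad redirect): agent_id=2 -> matches Uma
  - ticket 7 (Race condition): agent_id=3 -> matches Rosa
  - ticket 8 (Memory leak): agent_id=4 -> matches Helen
  - ticket 9 (Off by one): agent_id=4 -> matches Helen
Match against tickets (self):
  - ticket 1 (Broken link): blocked_by=NULL -> NULL
  - ticket 2 (Wrong total): blocked_by=NULL -> NULL
  - ticket 3 (Wrong timezone): blocked_by=1 -> Broken link
  - ticket 4 (Export error): blocked_by=2 -> Wrong total
  - ticket 5 (Timeout error): blocked_by=2 -> Wrong total
  - ticket 6 (Bad redirect): blocked_by=4 -> Export error
  - ticket 7 (Race condition): blocked_by=6 -> Bad redirect
  - ticket 8 (Memory leak): blocked_by=3 -> Wrong timezone
  - ticket 9 (Off by one): blocked_by=2 -> Wrong total

SQL:
SELECT a.title, b.name AS agent, c.title AS blocked_by
FROM tickets a
LEFT JOIN agents b ON a.agent_id = b.id
LEFT JOIN tickets c ON a.blocked_by = c.id

Result:
title          | agent | blocked_by    
---------------+-------+---------------
Broken link    | Mia   | NULL          
Wrong total    | Rosa  | NULL          
Wrong timezone | Helen | Broken link   
Export error   | NULL  | Wrong total   
Timeout error  | Rosa  | Wrong total   
Bad redirect   | Uma   | Export error  
Race condition | Rosa  | Bad redirect  
Memory leak    | Helen | Wrong timezone
Off by one     | Helen | Wrong total   


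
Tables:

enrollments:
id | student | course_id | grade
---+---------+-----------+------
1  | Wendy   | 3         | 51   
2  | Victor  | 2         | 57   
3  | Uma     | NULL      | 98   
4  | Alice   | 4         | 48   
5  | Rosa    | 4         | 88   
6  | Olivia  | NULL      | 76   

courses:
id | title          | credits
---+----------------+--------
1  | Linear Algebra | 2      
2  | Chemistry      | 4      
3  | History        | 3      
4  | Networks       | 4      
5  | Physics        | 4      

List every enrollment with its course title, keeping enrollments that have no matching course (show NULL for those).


LEFT JOIN keeps every row from enrollments (the left table); where course_id has no match in courses, the course columns become NULL. Walk through each enrollment:
  - enrollment 1 (Wendy): course_id=3 -> matches History
  - enrollment 2 (Victor): course_id=2 -> matches Chemistry
  - enrollment 3 (Uma): course_id=NULL, no match -> kept with NULL
  - enrollment 4 (Alice): course_id=4 -> matches Networks
  - enrollment 5 (Rosa): course_id=4 -> matches Networks
  - enrollment 6 (Olivia): course_id=NULL, no match -> kept with NULL
All 6 rows appear; 2 have NULL course.

SQL:
SELECT a.student, b.title AS course
FROM enrollments a
LEFT JOIN courses b ON a.course_id = b.id

Result:
student | course   
--------+----------
Wendy   | History  
Victor  | Chemistry
Uma     | NULL     
Alice   | Networks 
Rosa    | Networks 
Olivia  | NULL     


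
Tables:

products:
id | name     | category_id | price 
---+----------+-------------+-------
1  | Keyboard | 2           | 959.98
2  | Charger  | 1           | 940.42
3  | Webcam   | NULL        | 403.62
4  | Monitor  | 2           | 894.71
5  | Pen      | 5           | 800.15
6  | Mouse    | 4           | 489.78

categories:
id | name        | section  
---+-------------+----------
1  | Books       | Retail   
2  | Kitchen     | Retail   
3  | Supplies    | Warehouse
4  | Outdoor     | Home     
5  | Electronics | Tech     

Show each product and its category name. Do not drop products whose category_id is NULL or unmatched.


LEFT JOIN keeps every row from products (the left table); where category_id has no match in categories, the category columns become NULL. Walk through each product:
  - product 1 (Keyboard): category_id=2 -> matches Kitchen
  - product 2 (Charger): category_id=1 -> matches Books
  - product 3 (Webcam): category_id=NULL, no match -> kept with NULL
  - product 4 (Monitor): category_id=2 -> matches Kitchen
  - product 5 (Pen): category_id=5 -> matches Electronics
  - product 6 (Mouse): category_id=4 -> matches Outdoor
All 6 rows appear; 1 has NULL category.

SQL:
SELECT a.name, b.name AS category
FROM products a
LEFT JOIN categories b ON a.category_id = b.id

Result:
name     | category   
---------+------------
Keyboard | Kitchen    
Charger  | Books      
Webcam   | NULL       
Monitor  | Kitchen    
Pen      | Electronics
Mouse    | Outdoor    


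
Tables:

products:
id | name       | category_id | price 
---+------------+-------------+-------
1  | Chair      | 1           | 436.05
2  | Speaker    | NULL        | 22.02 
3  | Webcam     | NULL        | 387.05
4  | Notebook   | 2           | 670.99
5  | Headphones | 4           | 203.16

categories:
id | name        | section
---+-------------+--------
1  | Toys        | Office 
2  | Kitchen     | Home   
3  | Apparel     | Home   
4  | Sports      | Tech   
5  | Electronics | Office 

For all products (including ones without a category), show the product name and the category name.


LEFT JOIN keeps every row from products (the left table); where category_id has no match in categories, the category columns become NULL. Walk through each product:
  - product 1 (Chair): category_id=1 -> matches Toys
  - product 2 (Speaker): category_id=NULL, no match -> kept with NULL
  - product 3 (Webcam): category_id=NULL, no match -> kept with NULL
  - product 4 (Notebook): category_id=2 -> matches Kitchen
  - product 5 (Headphones): category_id=4 -> matches Sports
All 5 rows appear; 2 have NULL category.

SQL:
SELECT a.name, b.name AS category
FROM products a
LEFT JOIN categories b ON a.category_id = b.id

Result:
name       | category
-----------+---------
Chair      | Toys    
Speaker    | NULL    
Webcam     | NULL    
Notebook   | Kitchen 
Headphones | Sports  


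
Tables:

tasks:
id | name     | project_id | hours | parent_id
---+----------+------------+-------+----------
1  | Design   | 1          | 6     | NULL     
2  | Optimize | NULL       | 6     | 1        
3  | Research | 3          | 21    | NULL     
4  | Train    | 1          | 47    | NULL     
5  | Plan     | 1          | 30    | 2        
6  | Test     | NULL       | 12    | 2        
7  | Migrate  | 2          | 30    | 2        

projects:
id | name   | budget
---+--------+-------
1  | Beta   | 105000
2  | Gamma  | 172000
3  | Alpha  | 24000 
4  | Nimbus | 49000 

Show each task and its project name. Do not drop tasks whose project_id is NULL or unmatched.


LEFT JOIN keeps every row from tasks (the left table); where project_id has no match in projects, the project columns become NULL. Walk through each task:
  - task 1 (Design): project_id=1 -> matches Beta
  - task 2 (Optimize): project_id=NULL, no match -> kept with NULL
  - task 3 (Research): project_id=3 -> matches Alpha
  - task 4 (Train): project_id=1 -> matches Beta
  - task 5 (Plan): project_id=1 -> matches Beta
  - task 6 (Test): project_id=NULL, no match -> kept with NULL
  - task 7 (Migrate): project_id=2 -> matches Gamma
All 7 rows appear; 2 have NULL project.

SQL:
SELECT a.name, b.name AS project
FROM tasks a
LEFT JOIN projects b ON a.project_id = b.id

Result:
name     | project
---------+--------
Design   | Beta   
Optimize | NULL   
Research | Alpha  
Train    | Beta   
Plan     | Beta   
Test     | NULL   
Migrate  | Gamma  


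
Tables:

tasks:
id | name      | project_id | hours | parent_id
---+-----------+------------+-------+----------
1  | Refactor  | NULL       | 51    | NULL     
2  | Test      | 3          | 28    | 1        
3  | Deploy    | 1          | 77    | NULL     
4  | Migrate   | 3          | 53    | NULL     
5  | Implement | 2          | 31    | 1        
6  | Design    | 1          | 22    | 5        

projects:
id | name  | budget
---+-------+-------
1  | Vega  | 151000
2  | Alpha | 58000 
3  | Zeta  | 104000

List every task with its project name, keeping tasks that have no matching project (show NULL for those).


LEFT JOIN keeps every row from tasks (the left table); where project_id has no match in projects, the project columns become NULL. Walk through each task:
  - task 1 (Refactor): project_id=NULL, no match -> kept with NULL
  - task 2 (Test): project_id=3 -> matches Zeta
  - task 3 (Deploy): project_id=1 -> matches Vega
  - task 4 (Migrate): project_id=3 -> matches Zeta
  - task 5 (Implement): project_id=2 -> matches Alpha
  - task 6 (Design): project_id=1 -> matches Vega
All 6 rows appear; 1 has NULL project.

SQL:
SELECT a.name, b.name AS project
FROM tasks a
LEFT JOIN projects b ON a.project_id = b.id

Result:
name      | project
----------+--------
Refactor  | NULL   
Test      | Zeta   
Deploy    | Vega   
Migrate   | Zeta   
Implement | Alpha  
Design    | Vega   


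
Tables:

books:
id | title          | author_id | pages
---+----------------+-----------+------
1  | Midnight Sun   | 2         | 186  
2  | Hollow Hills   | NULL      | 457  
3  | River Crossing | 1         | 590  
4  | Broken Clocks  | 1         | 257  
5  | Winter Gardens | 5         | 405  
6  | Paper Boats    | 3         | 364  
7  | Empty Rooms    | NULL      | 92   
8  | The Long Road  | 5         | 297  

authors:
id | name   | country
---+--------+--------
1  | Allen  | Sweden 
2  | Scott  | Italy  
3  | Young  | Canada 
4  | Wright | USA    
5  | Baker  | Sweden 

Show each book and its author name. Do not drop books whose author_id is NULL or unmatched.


LEFT JOIN keeps every row from books (the left table); where author_id has no match in authors, the author columns become NULL. Walk through each book:
  - book 1 (Midnight Sun): author_id=2 -> matches Scott
  - book 2 (Hollow Hills): author_id=NULL, no match -> kept with NULL
  - book 3 (River Crossing): author_id=1 -> matches Allen
  - book 4 (Broken Clocks): author_id=1 -> matches Allen
  - book 5 (Winter Gardens): author_id=5 -> matches Baker
  - book 6 (Paper Boats): author_id=3 -> matches Young
  - book 7 (Empty Rooms): author_id=NULL, no match -> kept with NULL
  - book 8 (The Long Road): author_id=5 -> matches Baker
All 8 rows appear; 2 have NULL author.

SQL:
SELECT a.title, b.name AS author
FROM books a
LEFT JOIN authors b ON a.author_id = b.id

Result:
title          | author
---------------+-------
Midnight Sun   | Scott 
Hollow Hills   | NULL  
River Crossing | Allen 
Broken Clocks  | Allen 
Winter Gardens | Baker 
Paper Boats    | Young 
Empty Rooms    | NULL  
The Long Road  | Baker 


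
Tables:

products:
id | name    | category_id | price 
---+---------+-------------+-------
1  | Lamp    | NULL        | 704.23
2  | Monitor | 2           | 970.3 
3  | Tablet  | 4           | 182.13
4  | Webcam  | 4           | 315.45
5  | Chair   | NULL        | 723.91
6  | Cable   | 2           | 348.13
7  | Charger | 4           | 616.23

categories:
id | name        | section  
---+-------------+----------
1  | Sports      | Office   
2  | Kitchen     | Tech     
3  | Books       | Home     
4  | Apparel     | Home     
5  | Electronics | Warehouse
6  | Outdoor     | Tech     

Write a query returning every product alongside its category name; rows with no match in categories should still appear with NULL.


LEFT JOIN keeps every row from products (the left table); where category_id has no match in categories, the category columns become NULL. Walk through each product:
  - product 1 (Lamp): category_id=NULL, no match -> kept with NULL
  - product 2 (Monitor): category_id=2 -> matches Kitchen
  - product 3 (Tablet): category_id=4 -> matches Apparel
  - product 4 (Webcam): category_id=4 -> matches Apparel
  - product 5 (Chair): category_id=NULL, no match -> kept with NULL
  - product 6 (Cable): category_id=2 -> matches Kitchen
  - product 7 (Charger): category_id=4 -> matches Apparel
All 7 rows appear; 2 have NULL category.

SQL:
SELECT a.name, b.name AS category
FROM products a
LEFT JOIN categories b ON a.category_id = b.id

Result:
name    | category
--------+---------
Lamp    | NULL    
Monitor | Kitchen 
Tablet  | Apparel 
Webcam  | Apparel 
Chair   | NULL    
Cable   | Kitchen 
Charger | Apparel 


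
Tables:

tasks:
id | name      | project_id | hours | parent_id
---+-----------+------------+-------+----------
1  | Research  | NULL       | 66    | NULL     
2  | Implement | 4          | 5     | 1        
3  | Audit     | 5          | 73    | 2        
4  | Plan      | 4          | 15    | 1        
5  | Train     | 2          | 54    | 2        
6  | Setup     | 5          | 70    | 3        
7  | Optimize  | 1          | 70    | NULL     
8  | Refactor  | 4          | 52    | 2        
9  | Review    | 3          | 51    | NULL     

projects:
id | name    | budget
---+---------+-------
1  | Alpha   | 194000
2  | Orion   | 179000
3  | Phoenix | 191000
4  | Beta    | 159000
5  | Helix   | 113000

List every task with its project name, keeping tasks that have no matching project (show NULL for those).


LEFT JOIN keeps every row from tasks (the left table); where project_id has no match in projects, the project columns become NULL. Walk through each task:
  - task 1 (Research): project_id=NULL, no match -> kept with NULL
  - task 2 (Implement): project_id=4 -> matches Beta
  - task 3 (Audit): project_id=5 -> matches Helix
  - task 4 (Plan): project_id=4 -> matches Beta
  - task 5 (Train): project_id=2 -> matches Orion
  - task 6 (Setup): project_id=5 -> matches Helix
  - task 7 (Optimize): project_id=1 -> matches Alpha
  - task 8 (Refactor): project_id=4 -> matches Beta
  - task 9 (Review): project_id=3 -> matches Phoenix
All 9 rows appear; 1 has NULL project.

SQL:
SELECT a.name, b.name AS project
FROM tasks a
LEFT JOIN projects b ON a.project_id = b.id

Result:
name      | project
----------+--------
Research  | NULL   
Implement | Beta   
Audit     | Helix  
Plan      | Beta   
Train     | Orion  
Setup     | Helix  
Optimize  | Alpha  
Refactor  | Beta   
Review    | Phoenix


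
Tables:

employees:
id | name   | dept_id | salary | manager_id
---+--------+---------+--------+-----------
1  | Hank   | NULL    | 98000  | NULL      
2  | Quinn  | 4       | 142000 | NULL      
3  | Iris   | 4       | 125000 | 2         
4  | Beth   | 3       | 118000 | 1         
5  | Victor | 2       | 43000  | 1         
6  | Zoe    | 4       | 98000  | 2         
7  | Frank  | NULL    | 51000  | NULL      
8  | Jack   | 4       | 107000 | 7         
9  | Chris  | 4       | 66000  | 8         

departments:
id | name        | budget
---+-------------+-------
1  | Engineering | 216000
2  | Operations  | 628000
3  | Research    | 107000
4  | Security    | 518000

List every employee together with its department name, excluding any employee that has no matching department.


INNER JOIN keeps only employees rows whose dept_id matches an id in departments. Walk through each employee:
  - employee 1 (Hank): dept_id=NULL, no match -> dropped
  - employee 2 (Quinn): dept_id=4 -> matches Security
  - employee 3 (Iris): dept_id=4 -> matches Security
  - employee 4 (Beth): dept_id=3 -> matches Research
  - employee 5 (Victor): dept_id=2 -> matches Operations
  - employee 6 (Zoe): dept_id=4 -> matches Security
  - employee 7 (Frank): dept_id=NULL, no match -> dropped
  - employee 8 (Jack): dept_id=4 -> matches Security
  - employee 9 (Chris): dept_id=4 -> matches Security
So 2 of 9 rows are dropped.

SQL:
SELECT a.name, b.name AS department
FROM employees a
INNER JOIN departments b ON a.dept_id = b.id

Result:
name   | department
-------+-----------
Quinn  | Security  
Iris   | Security  
Beth   | Research  
Victor | Operations
Zoe    | Security  
Jack   | Security  
Chris  | Security  


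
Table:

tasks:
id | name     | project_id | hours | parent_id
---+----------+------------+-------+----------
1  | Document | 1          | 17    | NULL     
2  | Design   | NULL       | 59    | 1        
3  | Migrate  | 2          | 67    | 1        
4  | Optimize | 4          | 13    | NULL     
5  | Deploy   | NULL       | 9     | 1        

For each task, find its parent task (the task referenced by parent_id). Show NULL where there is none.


This is a self-join: tasks is joined to a second copy of itself, matching each row's parent_id to another row's id. Use LEFT JOIN so rows with parent_id=NULL are kept.
  - task 1 (Document): parent_id=NULL -> NULL
  - task 2 (Design): parent_id=1 -> Document
  - task 3 (Migrate): parent_id=1 -> Document
  - task 4 (Optimize): parent_id=NULL -> NULL
  - task 5 (Deploy): parent_id=1 -> Document

SQL:
SELECT a.name AS item, b.name AS parent
FROM tasks a
LEFT JOIN tasks b ON a.parent_id = b.id

Result:
item     | parent  
---------+---------
Document | NULL    
Design   | Document
Migrate  | Document
Optimize | NULL    
Deploy   | Document


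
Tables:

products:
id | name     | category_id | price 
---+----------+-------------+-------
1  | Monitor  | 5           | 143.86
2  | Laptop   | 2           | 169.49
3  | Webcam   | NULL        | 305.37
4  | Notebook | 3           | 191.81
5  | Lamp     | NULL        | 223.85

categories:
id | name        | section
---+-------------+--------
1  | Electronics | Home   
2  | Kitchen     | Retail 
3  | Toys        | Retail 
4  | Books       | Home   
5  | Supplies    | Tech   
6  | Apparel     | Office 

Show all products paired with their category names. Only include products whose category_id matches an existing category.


INNER JOIN keeps only products rows whose category_id matches an id in categories. Walk through each product:
  - product 1 (Monitor): category_id=5 -> matches Supplies
  - product 2 (Laptop): category_id=2 -> matches Kitchen
  - product 3 (Webcam): category_id=NULL, no match -> dropped
  - product 4 (Notebook): category_id=3 -> matches Toys
  - product 5 (Lamp): category_id=NULL, no match -> dropped
So 2 of 5 rows are dropped.

SQL:
SELECT a.name, b.name AS category
FROM products a
INNER JOIN categories b ON a.category_id = b.id

Result:
name     | category
---------+---------
Monitor  | Supplies
Laptop   | Kitchen 
Notebook | Toys    
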